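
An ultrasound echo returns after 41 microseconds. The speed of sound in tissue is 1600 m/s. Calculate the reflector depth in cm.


depth = c * t / 2
t = 41 us = 4.1000e-05 s
depth = 1600 * 4.1000e-05 / 2
depth = 0.0328 m = 3.28 cm


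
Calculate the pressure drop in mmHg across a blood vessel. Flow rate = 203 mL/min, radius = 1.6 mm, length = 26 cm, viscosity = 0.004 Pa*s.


dP = 8*mu*L*Q / (pi*r^4)
Q = 203 mL/min = 3.38333e-06 m^3/s
dP = 1367.22 Pa = 1367.22 / 133.322 mmHg = 10.26 mmHg


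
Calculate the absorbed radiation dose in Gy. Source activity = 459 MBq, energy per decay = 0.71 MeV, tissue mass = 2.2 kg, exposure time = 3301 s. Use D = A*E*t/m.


A = 459 MBq = 4.5900e+08 Bq
E = 0.71 MeV = 1.13742e-13 J
D = A*E*t/m = 4.5900e+08*1.13742e-13*3301/2.2
D = 0.07834 Gy


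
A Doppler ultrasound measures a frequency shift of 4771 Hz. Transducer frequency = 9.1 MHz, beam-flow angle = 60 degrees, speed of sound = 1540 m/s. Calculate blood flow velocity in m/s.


v = fd * c / (2 * f0 * cos(theta))
v = 4771 * 1540 / (2 * 9.1000e+06 * cos(60))
v = 0.8074 m/s


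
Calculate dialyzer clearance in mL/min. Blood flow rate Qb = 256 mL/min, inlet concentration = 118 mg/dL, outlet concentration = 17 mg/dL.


K = Qb * (Cb_in - Cb_out) / Cb_in
K = 256 * (118 - 17) / 118
K = 219.1 mL/min


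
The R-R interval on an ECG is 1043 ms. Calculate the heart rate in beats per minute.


HR = 60 / RR_interval(s)
RR = 1043 ms = 1.043 s
HR = 60 / 1.043 = 57.53 bpm


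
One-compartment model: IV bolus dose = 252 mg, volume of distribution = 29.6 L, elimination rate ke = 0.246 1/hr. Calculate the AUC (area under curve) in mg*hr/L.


C0 = Dose/Vd = 252/29.6 = 8.51351 mg/L
AUC = C0/ke = 8.51351/0.246
AUC = 34.61 mg*hr/L


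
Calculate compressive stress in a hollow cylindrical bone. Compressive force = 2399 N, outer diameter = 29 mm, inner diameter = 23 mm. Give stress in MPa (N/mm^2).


A = pi*(r_o^2 - r_i^2)
r_o = 14.5 mm, r_i = 11.5 mm
A = 245.044 mm^2
sigma = F/A = 2399 / 245.044
sigma = 9.79 MPa


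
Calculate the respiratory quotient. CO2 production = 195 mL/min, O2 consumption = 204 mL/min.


RQ = VCO2 / VO2
RQ = 195 / 204
RQ = 0.9559


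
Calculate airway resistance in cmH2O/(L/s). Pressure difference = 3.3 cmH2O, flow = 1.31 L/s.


R = dP / flow
R = 3.3 / 1.31
R = 2.519 cmH2O/(L/s)


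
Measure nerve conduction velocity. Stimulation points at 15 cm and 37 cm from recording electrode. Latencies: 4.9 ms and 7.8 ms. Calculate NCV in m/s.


Distance = (37 - 15) / 100 = 0.22 m
dt = (7.8 - 4.9) / 1000 = 0.0029 s
NCV = dist / dt = 75.86 m/s


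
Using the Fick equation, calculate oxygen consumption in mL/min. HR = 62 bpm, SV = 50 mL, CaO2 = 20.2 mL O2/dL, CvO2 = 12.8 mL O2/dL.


CO = HR*SV = 62*50/1000 = 3.1 L/min
a-v O2 diff = 20.2 - 12.8 = 7.4 mL/dL
VO2 = CO * (CaO2-CvO2) * 10 dL/L
VO2 = 3.1 * 7.4 * 10
VO2 = 229.4 mL/min


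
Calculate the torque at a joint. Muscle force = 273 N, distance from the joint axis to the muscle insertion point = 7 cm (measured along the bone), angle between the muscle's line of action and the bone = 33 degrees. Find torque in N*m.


Torque = F * d * sin(theta)   (moment arm = d*sin(theta))
d = 7 cm = 0.07 m
Torque = 273 * 0.07 * sin(33)
Torque = 10.41 N*m


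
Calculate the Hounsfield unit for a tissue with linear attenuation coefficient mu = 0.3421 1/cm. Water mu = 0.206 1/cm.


HU = ((mu_tissue - mu_water) / mu_water) * 1000
HU = ((0.3421 - 0.206) / 0.206) * 1000
HU = 660.7


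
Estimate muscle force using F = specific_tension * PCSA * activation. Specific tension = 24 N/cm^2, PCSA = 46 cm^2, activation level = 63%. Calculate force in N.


F = sigma * PCSA * activation
F = 24 * 46 * 0.63
F = 695.5 N


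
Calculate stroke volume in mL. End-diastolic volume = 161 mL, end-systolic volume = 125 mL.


SV = EDV - ESV
SV = 161 - 125
SV = 36 mL


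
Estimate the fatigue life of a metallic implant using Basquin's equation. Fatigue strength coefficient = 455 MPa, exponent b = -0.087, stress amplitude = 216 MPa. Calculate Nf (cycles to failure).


sigma_a = sigma_f' * (2Nf)^b
2Nf = (sigma_a/sigma_f')^(1/b)
2Nf = (216/455)^(1/-0.087)
2Nf = 5236.6482
Nf = 2618


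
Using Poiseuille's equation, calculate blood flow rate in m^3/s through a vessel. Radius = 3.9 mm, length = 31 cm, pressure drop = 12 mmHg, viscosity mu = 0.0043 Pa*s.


Q = pi*r^4*dP / (8*mu*L)
r = 0.0039 m, L = 0.31 m
dP = 12 mmHg = 1599.864 Pa
Q = 1.0904e-04 m^3/s


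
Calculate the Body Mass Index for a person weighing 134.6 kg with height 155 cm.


BMI = weight / height^2
height = 155 cm = 1.55 m
BMI = 134.6 / 1.55^2
BMI = 56.02 kg/m^2


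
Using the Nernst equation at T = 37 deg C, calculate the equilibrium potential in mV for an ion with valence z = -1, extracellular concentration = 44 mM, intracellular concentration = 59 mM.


E = (RT/(zF)) * ln(C_out/C_in)
T = 37 + 273.15 = 310.15 K
E = (8.314 * 310.15 / (-1 * 96485)) * ln(44/59)
E = 7.84 mV


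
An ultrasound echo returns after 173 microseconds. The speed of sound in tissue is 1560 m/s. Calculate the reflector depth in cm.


depth = c * t / 2
t = 173 us = 1.7300e-04 s
depth = 1560 * 1.7300e-04 / 2
depth = 0.13494 m = 13.494 cm


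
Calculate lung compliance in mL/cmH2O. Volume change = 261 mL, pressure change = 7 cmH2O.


C = dV / dP
C = 261 / 7
C = 37.29 mL/cmH2O


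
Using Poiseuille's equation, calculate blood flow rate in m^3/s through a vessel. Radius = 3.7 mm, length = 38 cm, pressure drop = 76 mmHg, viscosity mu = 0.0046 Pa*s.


Q = pi*r^4*dP / (8*mu*L)
r = 0.0037 m, L = 0.38 m
dP = 76 mmHg = 10132.472 Pa
Q = 4.2662e-04 m^3/s


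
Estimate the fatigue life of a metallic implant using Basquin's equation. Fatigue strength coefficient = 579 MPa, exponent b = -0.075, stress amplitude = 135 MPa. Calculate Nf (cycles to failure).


sigma_a = sigma_f' * (2Nf)^b
2Nf = (sigma_a/sigma_f')^(1/b)
2Nf = (135/579)^(1/-0.075)
2Nf = 2.6993794e+08
Nf = 1.3497e+08


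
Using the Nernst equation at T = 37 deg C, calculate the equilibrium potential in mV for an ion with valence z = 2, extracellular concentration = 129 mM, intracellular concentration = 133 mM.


E = (RT/(zF)) * ln(C_out/C_in)
T = 37 + 273.15 = 310.15 K
E = (8.314 * 310.15 / (2 * 96485)) * ln(129/133)
E = -0.4081 mV


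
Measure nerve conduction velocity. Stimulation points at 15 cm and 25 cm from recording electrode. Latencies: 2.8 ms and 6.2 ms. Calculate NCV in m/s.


Distance = (25 - 15) / 100 = 0.1 m
dt = (6.2 - 2.8) / 1000 = 0.0034 s
NCV = dist / dt = 29.41 m/s


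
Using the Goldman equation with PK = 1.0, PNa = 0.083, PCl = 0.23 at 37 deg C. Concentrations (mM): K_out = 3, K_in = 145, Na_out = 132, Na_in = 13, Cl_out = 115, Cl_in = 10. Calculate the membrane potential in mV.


Vm = (RT/F)*ln((PK*Ko + PNa*Nao + PCl*Cli)/(PK*Ki + PNa*Nai + PCl*Clo))
Numer = 16.256, Denom = 172.529
Vm = -63.13 mV


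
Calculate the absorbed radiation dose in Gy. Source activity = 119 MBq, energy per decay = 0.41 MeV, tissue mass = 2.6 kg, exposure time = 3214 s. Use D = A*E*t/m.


A = 119 MBq = 1.1900e+08 Bq
E = 0.41 MeV = 6.5682e-14 J
D = A*E*t/m = 1.1900e+08*6.5682e-14*3214/2.6
D = 0.009662 Gy


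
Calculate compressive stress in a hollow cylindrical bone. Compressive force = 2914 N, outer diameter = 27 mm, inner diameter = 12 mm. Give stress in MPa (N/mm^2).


A = pi*(r_o^2 - r_i^2)
r_o = 13.5 mm, r_i = 6 mm
A = 459.458 mm^2
sigma = F/A = 2914 / 459.458
sigma = 6.342 MPa


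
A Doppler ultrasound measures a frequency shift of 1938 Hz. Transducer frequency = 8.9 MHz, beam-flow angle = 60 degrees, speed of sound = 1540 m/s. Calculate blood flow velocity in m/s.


v = fd * c / (2 * f0 * cos(theta))
v = 1938 * 1540 / (2 * 8.9000e+06 * cos(60))
v = 0.3353 m/s


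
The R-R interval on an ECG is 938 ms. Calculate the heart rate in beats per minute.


HR = 60 / RR_interval(s)
RR = 938 ms = 0.938 s
HR = 60 / 0.938 = 63.97 bpm


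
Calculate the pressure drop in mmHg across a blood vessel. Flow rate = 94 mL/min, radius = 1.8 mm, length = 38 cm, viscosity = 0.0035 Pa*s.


dP = 8*mu*L*Q / (pi*r^4)
Q = 94 mL/min = 1.56667e-06 m^3/s
dP = 505.451 Pa = 505.451 / 133.322 mmHg = 3.791 mmHg


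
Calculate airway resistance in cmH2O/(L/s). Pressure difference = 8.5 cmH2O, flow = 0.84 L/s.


R = dP / flow
R = 8.5 / 0.84
R = 10.12 cmH2O/(L/s)


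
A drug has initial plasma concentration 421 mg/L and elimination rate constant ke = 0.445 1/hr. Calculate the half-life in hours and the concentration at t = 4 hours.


t_half = ln(2) / ke = 0.693147 / 0.445 = 1.558 hr
C(t) = C0 * exp(-ke*t) = 421 * exp(-0.445*4)
C(4) = 71 mg/L


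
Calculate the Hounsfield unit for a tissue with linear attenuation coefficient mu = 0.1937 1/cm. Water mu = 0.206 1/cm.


HU = ((mu_tissue - mu_water) / mu_water) * 1000
HU = ((0.1937 - 0.206) / 0.206) * 1000
HU = -59.71


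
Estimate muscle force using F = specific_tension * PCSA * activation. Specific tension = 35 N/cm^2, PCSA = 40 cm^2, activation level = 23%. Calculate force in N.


F = sigma * PCSA * activation
F = 35 * 40 * 0.23
F = 322 N


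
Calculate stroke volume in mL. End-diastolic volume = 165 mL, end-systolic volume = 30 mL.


SV = EDV - ESV
SV = 165 - 30
SV = 135 mL


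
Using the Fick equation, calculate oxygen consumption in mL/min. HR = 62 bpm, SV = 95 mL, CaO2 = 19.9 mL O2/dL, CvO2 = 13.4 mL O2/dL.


CO = HR*SV = 62*95/1000 = 5.89 L/min
a-v O2 diff = 19.9 - 13.4 = 6.5 mL/dL
VO2 = CO * (CaO2-CvO2) * 10 dL/L
VO2 = 5.89 * 6.5 * 10
VO2 = 382.8 mL/min


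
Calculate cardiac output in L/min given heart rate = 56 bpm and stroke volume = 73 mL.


CO = HR * SV
CO = 56 * 73 / 1000
CO = 4.088 L/min


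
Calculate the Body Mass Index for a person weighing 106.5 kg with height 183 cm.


BMI = weight / height^2
height = 183 cm = 1.83 m
BMI = 106.5 / 1.83^2
BMI = 31.8 kg/m^2


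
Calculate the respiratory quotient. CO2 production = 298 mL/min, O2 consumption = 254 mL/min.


RQ = VCO2 / VO2
RQ = 298 / 254
RQ = 1.173


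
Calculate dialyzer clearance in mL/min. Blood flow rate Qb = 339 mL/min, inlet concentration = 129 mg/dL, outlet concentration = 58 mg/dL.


K = Qb * (Cb_in - Cb_out) / Cb_in
K = 339 * (129 - 58) / 129
K = 186.6 mL/min


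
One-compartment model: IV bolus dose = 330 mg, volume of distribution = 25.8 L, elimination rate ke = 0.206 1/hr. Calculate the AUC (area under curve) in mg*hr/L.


C0 = Dose/Vd = 330/25.8 = 12.7907 mg/L
AUC = C0/ke = 12.7907/0.206
AUC = 62.09 mg*hr/L


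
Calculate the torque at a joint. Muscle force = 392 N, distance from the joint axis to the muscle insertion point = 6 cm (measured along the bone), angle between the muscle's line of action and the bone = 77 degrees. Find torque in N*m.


Torque = F * d * sin(theta)   (moment arm = d*sin(theta))
d = 6 cm = 0.06 m
Torque = 392 * 0.06 * sin(77)
Torque = 22.92 N*m


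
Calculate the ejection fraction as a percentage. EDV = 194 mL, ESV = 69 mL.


SV = EDV - ESV = 194 - 69 = 125 mL
EF = SV/EDV * 100 = 125/194 * 100
EF = 64.43%


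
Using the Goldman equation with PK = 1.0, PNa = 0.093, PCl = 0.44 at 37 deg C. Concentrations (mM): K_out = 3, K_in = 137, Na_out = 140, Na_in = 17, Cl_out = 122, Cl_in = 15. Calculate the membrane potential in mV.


Vm = (RT/F)*ln((PK*Ko + PNa*Nao + PCl*Cli)/(PK*Ki + PNa*Nai + PCl*Clo))
Numer = 22.62, Denom = 192.261
Vm = -57.19 mV


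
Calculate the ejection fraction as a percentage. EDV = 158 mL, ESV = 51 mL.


SV = EDV - ESV = 158 - 51 = 107 mL
EF = SV/EDV * 100 = 107/158 * 100
EF = 67.72%


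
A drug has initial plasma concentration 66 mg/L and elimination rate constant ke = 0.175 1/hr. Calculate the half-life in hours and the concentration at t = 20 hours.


t_half = ln(2) / ke = 0.693147 / 0.175 = 3.961 hr
C(t) = C0 * exp(-ke*t) = 66 * exp(-0.175*20)
C(20) = 1.993 mg/L


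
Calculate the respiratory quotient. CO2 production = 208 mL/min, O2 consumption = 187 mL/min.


RQ = VCO2 / VO2
RQ = 208 / 187
RQ = 1.112


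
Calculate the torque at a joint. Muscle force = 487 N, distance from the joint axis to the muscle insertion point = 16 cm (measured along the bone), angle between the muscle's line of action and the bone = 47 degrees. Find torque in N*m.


Torque = F * d * sin(theta)   (moment arm = d*sin(theta))
d = 16 cm = 0.16 m
Torque = 487 * 0.16 * sin(47)
Torque = 56.99 N*m


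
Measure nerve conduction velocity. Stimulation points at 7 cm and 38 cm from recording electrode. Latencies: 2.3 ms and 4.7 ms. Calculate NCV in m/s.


Distance = (38 - 7) / 100 = 0.31 m
dt = (4.7 - 2.3) / 1000 = 0.0024 s
NCV = dist / dt = 129.2 m/s


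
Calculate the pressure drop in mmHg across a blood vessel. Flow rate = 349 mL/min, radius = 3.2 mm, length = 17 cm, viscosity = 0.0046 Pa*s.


dP = 8*mu*L*Q / (pi*r^4)
Q = 349 mL/min = 5.81667e-06 m^3/s
dP = 110.464 Pa = 110.464 / 133.322 mmHg = 0.8286 mmHg


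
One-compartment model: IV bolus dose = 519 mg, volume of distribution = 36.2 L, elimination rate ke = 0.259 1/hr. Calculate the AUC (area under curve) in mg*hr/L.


C0 = Dose/Vd = 519/36.2 = 14.337 mg/L
AUC = C0/ke = 14.337/0.259
AUC = 55.36 mg*hr/L


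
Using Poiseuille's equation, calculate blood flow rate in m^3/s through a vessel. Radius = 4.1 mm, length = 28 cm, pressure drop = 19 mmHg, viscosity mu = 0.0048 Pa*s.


Q = pi*r^4*dP / (8*mu*L)
r = 0.0041 m, L = 0.28 m
dP = 19 mmHg = 2533.118 Pa
Q = 2.0915e-04 m^3/s


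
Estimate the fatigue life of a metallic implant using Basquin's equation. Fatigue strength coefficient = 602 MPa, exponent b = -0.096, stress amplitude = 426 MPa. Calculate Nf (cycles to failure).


sigma_a = sigma_f' * (2Nf)^b
2Nf = (sigma_a/sigma_f')^(1/b)
2Nf = (426/602)^(1/-0.096)
2Nf = 36.681475
Nf = 18.34


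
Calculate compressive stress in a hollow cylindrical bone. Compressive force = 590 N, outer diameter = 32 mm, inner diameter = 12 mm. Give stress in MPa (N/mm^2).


A = pi*(r_o^2 - r_i^2)
r_o = 16 mm, r_i = 6 mm
A = 691.15 mm^2
sigma = F/A = 590 / 691.15
sigma = 0.8536 MPa


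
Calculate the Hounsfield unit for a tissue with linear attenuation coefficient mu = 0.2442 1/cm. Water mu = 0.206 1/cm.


HU = ((mu_tissue - mu_water) / mu_water) * 1000
HU = ((0.2442 - 0.206) / 0.206) * 1000
HU = 185.4


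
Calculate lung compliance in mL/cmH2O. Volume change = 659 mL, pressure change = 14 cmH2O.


C = dV / dP
C = 659 / 14
C = 47.07 mL/cmH2O


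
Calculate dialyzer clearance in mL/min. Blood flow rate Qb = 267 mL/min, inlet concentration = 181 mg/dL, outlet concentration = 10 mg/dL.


K = Qb * (Cb_in - Cb_out) / Cb_in
K = 267 * (181 - 10) / 181
K = 252.2 mL/min


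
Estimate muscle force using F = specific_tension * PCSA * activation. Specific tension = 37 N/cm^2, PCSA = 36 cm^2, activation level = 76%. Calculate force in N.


F = sigma * PCSA * activation
F = 37 * 36 * 0.76
F = 1012 N


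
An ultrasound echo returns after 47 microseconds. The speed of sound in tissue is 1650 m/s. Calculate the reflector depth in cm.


depth = c * t / 2
t = 47 us = 4.7000e-05 s
depth = 1650 * 4.7000e-05 / 2
depth = 0.038775 m = 3.8775 cm


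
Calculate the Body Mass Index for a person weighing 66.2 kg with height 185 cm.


BMI = weight / height^2
height = 185 cm = 1.85 m
BMI = 66.2 / 1.85^2
BMI = 19.34 kg/m^2


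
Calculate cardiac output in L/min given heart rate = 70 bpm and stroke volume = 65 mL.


CO = HR * SV
CO = 70 * 65 / 1000
CO = 4.55 L/min


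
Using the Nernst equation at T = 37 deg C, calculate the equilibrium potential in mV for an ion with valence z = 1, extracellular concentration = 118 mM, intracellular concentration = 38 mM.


E = (RT/(zF)) * ln(C_out/C_in)
T = 37 + 273.15 = 310.15 K
E = (8.314 * 310.15 / (1 * 96485)) * ln(118/38)
E = 30.28 mV


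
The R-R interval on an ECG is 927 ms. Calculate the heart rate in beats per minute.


HR = 60 / RR_interval(s)
RR = 927 ms = 0.927 s
HR = 60 / 0.927 = 64.72 bpm


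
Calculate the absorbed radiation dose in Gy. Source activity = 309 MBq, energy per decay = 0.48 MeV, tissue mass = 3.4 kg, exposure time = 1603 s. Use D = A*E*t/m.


A = 309 MBq = 3.0900e+08 Bq
E = 0.48 MeV = 7.6896e-14 J
D = A*E*t/m = 3.0900e+08*7.6896e-14*1603/3.4
D = 0.0112 Gy


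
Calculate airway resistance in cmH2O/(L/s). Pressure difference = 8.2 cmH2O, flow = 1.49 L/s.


R = dP / flow
R = 8.2 / 1.49
R = 5.503 cmH2O/(L/s)


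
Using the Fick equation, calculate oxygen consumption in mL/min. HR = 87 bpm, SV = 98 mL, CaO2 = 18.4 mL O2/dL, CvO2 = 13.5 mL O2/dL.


CO = HR*SV = 87*98/1000 = 8.526 L/min
a-v O2 diff = 18.4 - 13.5 = 4.9 mL/dL
VO2 = CO * (CaO2-CvO2) * 10 dL/L
VO2 = 8.526 * 4.9 * 10
VO2 = 417.8 mL/min


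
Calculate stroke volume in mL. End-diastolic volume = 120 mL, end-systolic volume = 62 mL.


SV = EDV - ESV
SV = 120 - 62
SV = 58 mL


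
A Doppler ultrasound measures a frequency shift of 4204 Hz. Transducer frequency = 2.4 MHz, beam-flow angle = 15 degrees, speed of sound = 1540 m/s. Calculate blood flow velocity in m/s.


v = fd * c / (2 * f0 * cos(theta))
v = 4204 * 1540 / (2 * 2.4000e+06 * cos(15))
v = 1.396 m/s


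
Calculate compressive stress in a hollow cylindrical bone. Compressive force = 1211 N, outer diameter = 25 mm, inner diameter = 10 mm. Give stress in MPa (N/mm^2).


A = pi*(r_o^2 - r_i^2)
r_o = 12.5 mm, r_i = 5 mm
A = 412.334 mm^2
sigma = F/A = 1211 / 412.334
sigma = 2.937 MPa


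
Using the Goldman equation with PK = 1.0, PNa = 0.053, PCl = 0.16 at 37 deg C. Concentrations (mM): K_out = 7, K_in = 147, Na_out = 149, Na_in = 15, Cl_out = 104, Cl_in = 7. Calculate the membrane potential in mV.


Vm = (RT/F)*ln((PK*Ko + PNa*Nao + PCl*Cli)/(PK*Ki + PNa*Nai + PCl*Clo))
Numer = 16.017, Denom = 164.435
Vm = -62.24 mV


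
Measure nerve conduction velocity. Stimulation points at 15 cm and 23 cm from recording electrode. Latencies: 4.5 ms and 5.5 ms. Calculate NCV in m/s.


Distance = (23 - 15) / 100 = 0.08 m
dt = (5.5 - 4.5) / 1000 = 0.001 s
NCV = dist / dt = 80 m/s


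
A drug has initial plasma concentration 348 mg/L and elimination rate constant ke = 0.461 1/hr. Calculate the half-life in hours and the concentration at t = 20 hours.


t_half = ln(2) / ke = 0.693147 / 0.461 = 1.504 hr
C(t) = C0 * exp(-ke*t) = 348 * exp(-0.461*20)
C(20) = 0.03447 mg/L


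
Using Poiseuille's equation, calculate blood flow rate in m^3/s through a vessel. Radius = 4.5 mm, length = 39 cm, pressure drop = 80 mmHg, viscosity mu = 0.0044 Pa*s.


Q = pi*r^4*dP / (8*mu*L)
r = 0.0045 m, L = 0.39 m
dP = 80 mmHg = 10665.76 Pa
Q = 0.001001 m^3/s


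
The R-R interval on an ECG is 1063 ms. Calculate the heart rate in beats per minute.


HR = 60 / RR_interval(s)
RR = 1063 ms = 1.063 s
HR = 60 / 1.063 = 56.44 bpm


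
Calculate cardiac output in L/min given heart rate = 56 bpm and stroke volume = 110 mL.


CO = HR * SV
CO = 56 * 110 / 1000
CO = 6.16 L/min


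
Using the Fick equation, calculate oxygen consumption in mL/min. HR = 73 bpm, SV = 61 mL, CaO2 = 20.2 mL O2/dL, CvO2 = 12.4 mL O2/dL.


CO = HR*SV = 73*61/1000 = 4.453 L/min
a-v O2 diff = 20.2 - 12.4 = 7.8 mL/dL
VO2 = CO * (CaO2-CvO2) * 10 dL/L
VO2 = 4.453 * 7.8 * 10
VO2 = 347.3 mL/min


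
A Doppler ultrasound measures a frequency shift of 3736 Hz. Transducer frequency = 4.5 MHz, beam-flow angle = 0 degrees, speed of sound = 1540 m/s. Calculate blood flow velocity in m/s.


v = fd * c / (2 * f0 * cos(theta))
v = 3736 * 1540 / (2 * 4.5000e+06 * cos(0))
v = 0.6393 m/s


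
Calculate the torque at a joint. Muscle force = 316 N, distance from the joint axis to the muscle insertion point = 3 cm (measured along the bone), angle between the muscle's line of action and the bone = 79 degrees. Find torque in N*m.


Torque = F * d * sin(theta)   (moment arm = d*sin(theta))
d = 3 cm = 0.03 m
Torque = 316 * 0.03 * sin(79)
Torque = 9.306 N*m


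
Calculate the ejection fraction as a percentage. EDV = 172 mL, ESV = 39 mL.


SV = EDV - ESV = 172 - 39 = 133 mL
EF = SV/EDV * 100 = 133/172 * 100
EF = 77.33%


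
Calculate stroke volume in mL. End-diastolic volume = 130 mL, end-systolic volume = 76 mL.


SV = EDV - ESV
SV = 130 - 76
SV = 54 mL


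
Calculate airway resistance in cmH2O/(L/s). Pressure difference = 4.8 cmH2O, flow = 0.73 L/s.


R = dP / flow
R = 4.8 / 0.73
R = 6.575 cmH2O/(L/s)


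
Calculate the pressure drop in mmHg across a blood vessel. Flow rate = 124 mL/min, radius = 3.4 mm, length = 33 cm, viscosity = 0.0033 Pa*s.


dP = 8*mu*L*Q / (pi*r^4)
Q = 124 mL/min = 2.06667e-06 m^3/s
dP = 42.8868 Pa = 42.8868 / 133.322 mmHg = 0.3217 mmHg


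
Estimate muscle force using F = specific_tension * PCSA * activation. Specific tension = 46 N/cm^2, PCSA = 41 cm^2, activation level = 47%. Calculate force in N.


F = sigma * PCSA * activation
F = 46 * 41 * 0.47
F = 886.4 N


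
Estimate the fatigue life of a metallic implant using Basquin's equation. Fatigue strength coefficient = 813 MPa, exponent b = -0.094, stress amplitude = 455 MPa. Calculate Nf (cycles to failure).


sigma_a = sigma_f' * (2Nf)^b
2Nf = (sigma_a/sigma_f')^(1/b)
2Nf = (455/813)^(1/-0.094)
2Nf = 480.49965
Nf = 240.2


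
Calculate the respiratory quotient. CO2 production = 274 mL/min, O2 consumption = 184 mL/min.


RQ = VCO2 / VO2
RQ = 274 / 184
RQ = 1.489


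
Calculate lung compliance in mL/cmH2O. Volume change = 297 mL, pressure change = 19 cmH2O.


C = dV / dP
C = 297 / 19
C = 15.63 mL/cmH2O


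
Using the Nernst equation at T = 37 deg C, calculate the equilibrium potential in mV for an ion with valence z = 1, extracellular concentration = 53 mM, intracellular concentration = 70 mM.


E = (RT/(zF)) * ln(C_out/C_in)
T = 37 + 273.15 = 310.15 K
E = (8.314 * 310.15 / (1 * 96485)) * ln(53/70)
E = -7.435 mV


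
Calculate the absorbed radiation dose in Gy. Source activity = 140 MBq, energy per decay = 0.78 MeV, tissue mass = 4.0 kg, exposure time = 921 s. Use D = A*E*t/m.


A = 140 MBq = 1.4000e+08 Bq
E = 0.78 MeV = 1.24956e-13 J
D = A*E*t/m = 1.4000e+08*1.24956e-13*921/4.0
D = 0.004028 Gy


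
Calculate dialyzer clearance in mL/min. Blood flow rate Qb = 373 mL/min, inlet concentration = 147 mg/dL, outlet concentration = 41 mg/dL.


K = Qb * (Cb_in - Cb_out) / Cb_in
K = 373 * (147 - 41) / 147
K = 269 mL/min


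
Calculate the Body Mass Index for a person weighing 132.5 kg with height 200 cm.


BMI = weight / height^2
height = 200 cm = 2 m
BMI = 132.5 / 2^2
BMI = 33.12 kg/m^2


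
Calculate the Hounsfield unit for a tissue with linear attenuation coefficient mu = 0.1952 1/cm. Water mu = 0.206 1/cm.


HU = ((mu_tissue - mu_water) / mu_water) * 1000
HU = ((0.1952 - 0.206) / 0.206) * 1000
HU = -52.43


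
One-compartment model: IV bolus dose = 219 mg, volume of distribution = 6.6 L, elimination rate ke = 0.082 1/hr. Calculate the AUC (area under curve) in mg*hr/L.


C0 = Dose/Vd = 219/6.6 = 33.1818 mg/L
AUC = C0/ke = 33.1818/0.082
AUC = 404.7 mg*hr/L


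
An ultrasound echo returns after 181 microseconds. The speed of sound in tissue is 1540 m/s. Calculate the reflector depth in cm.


depth = c * t / 2
t = 181 us = 1.8100e-04 s
depth = 1540 * 1.8100e-04 / 2
depth = 0.13937 m = 13.937 cm


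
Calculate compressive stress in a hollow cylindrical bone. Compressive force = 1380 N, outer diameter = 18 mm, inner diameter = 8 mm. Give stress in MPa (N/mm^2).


A = pi*(r_o^2 - r_i^2)
r_o = 9 mm, r_i = 4 mm
A = 204.204 mm^2
sigma = F/A = 1380 / 204.204
sigma = 6.758 MPa


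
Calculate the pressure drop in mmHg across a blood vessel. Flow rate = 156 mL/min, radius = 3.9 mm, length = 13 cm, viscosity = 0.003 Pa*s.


dP = 8*mu*L*Q / (pi*r^4)
Q = 156 mL/min = 2.6e-06 m^3/s
dP = 11.1614 Pa = 11.1614 / 133.322 mmHg = 0.08372 mmHg


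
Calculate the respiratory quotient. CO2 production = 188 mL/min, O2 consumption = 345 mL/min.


RQ = VCO2 / VO2
RQ = 188 / 345
RQ = 0.5449


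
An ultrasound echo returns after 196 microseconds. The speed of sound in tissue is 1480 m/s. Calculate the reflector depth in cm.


depth = c * t / 2
t = 196 us = 1.9600e-04 s
depth = 1480 * 1.9600e-04 / 2
depth = 0.14504 m = 14.504 cm


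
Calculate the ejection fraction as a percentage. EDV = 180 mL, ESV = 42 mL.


SV = EDV - ESV = 180 - 42 = 138 mL
EF = SV/EDV * 100 = 138/180 * 100
EF = 76.67%


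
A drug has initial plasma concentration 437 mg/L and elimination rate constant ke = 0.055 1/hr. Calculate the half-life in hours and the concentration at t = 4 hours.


t_half = ln(2) / ke = 0.693147 / 0.055 = 12.6 hr
C(t) = C0 * exp(-ke*t) = 437 * exp(-0.055*4)
C(4) = 350.7 mg/L


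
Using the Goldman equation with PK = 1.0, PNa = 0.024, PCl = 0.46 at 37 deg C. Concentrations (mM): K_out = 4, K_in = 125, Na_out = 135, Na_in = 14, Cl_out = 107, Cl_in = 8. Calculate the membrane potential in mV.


Vm = (RT/F)*ln((PK*Ko + PNa*Nao + PCl*Cli)/(PK*Ki + PNa*Nai + PCl*Clo))
Numer = 10.92, Denom = 174.556
Vm = -74.07 mV


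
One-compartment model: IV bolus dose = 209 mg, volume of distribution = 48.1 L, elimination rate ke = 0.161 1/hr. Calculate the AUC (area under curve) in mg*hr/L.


C0 = Dose/Vd = 209/48.1 = 4.34511 mg/L
AUC = C0/ke = 4.34511/0.161
AUC = 26.99 mg*hr/L


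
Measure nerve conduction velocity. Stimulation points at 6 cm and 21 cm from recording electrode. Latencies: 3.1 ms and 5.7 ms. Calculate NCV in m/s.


Distance = (21 - 6) / 100 = 0.15 m
dt = (5.7 - 3.1) / 1000 = 0.0026 s
NCV = dist / dt = 57.69 m/s


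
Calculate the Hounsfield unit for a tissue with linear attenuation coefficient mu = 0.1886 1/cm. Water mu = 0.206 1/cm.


HU = ((mu_tissue - mu_water) / mu_water) * 1000
HU = ((0.1886 - 0.206) / 0.206) * 1000
HU = -84.47


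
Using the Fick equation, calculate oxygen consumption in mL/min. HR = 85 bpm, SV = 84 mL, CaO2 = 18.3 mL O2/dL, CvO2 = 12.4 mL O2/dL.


CO = HR*SV = 85*84/1000 = 7.14 L/min
a-v O2 diff = 18.3 - 12.4 = 5.9 mL/dL
VO2 = CO * (CaO2-CvO2) * 10 dL/L
VO2 = 7.14 * 5.9 * 10
VO2 = 421.3 mL/min


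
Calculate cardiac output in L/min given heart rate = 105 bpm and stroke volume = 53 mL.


CO = HR * SV
CO = 105 * 53 / 1000
CO = 5.565 L/min


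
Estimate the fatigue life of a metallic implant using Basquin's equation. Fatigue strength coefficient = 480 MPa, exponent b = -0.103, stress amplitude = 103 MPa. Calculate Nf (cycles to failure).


sigma_a = sigma_f' * (2Nf)^b
2Nf = (sigma_a/sigma_f')^(1/b)
2Nf = (103/480)^(1/-0.103)
2Nf = 3085740.1
Nf = 1.5429e+06


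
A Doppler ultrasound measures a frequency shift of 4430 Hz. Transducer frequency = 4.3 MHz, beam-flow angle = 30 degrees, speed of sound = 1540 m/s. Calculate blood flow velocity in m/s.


v = fd * c / (2 * f0 * cos(theta))
v = 4430 * 1540 / (2 * 4.3000e+06 * cos(30))
v = 0.916 m/s


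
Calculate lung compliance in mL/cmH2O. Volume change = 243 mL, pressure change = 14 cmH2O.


C = dV / dP
C = 243 / 14
C = 17.36 mL/cmH2O


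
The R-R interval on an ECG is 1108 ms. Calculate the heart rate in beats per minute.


HR = 60 / RR_interval(s)
RR = 1108 ms = 1.108 s
HR = 60 / 1.108 = 54.15 bpm


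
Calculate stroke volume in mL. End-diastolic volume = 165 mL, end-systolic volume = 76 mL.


SV = EDV - ESV
SV = 165 - 76
SV = 89 mL


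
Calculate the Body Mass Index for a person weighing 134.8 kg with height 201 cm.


BMI = weight / height^2
height = 201 cm = 2.01 m
BMI = 134.8 / 2.01^2
BMI = 33.37 kg/m^2


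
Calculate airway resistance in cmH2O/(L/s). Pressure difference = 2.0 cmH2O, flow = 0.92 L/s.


R = dP / flow
R = 2.0 / 0.92
R = 2.174 cmH2O/(L/s)


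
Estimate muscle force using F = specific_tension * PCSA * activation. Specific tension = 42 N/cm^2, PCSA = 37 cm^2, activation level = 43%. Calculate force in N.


F = sigma * PCSA * activation
F = 42 * 37 * 0.43
F = 668.2 N


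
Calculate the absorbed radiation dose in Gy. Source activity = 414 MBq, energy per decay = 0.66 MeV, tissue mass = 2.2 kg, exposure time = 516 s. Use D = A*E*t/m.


A = 414 MBq = 4.1400e+08 Bq
E = 0.66 MeV = 1.05732e-13 J
D = A*E*t/m = 4.1400e+08*1.05732e-13*516/2.2
D = 0.01027 Gy


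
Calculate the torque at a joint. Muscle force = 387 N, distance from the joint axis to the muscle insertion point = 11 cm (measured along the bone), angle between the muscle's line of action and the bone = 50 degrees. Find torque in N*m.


Torque = F * d * sin(theta)   (moment arm = d*sin(theta))
d = 11 cm = 0.11 m
Torque = 387 * 0.11 * sin(50)
Torque = 32.61 N*m


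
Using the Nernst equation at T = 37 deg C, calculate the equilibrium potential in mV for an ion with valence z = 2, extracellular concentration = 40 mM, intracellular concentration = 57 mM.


E = (RT/(zF)) * ln(C_out/C_in)
T = 37 + 273.15 = 310.15 K
E = (8.314 * 310.15 / (2 * 96485)) * ln(40/57)
E = -4.733 mV


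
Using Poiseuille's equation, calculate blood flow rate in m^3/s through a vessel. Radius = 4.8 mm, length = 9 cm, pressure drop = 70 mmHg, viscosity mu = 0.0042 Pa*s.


Q = pi*r^4*dP / (8*mu*L)
r = 0.0048 m, L = 0.09 m
dP = 70 mmHg = 9332.54 Pa
Q = 0.005147 m^3/s


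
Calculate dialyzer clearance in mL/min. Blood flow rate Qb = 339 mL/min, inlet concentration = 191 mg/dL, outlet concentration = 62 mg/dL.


K = Qb * (Cb_in - Cb_out) / Cb_in
K = 339 * (191 - 62) / 191
K = 229 mL/min


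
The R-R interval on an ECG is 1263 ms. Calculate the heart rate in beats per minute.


HR = 60 / RR_interval(s)
RR = 1263 ms = 1.263 s
HR = 60 / 1.263 = 47.51 bpm


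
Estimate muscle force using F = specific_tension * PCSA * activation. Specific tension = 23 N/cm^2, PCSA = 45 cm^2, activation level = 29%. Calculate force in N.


F = sigma * PCSA * activation
F = 23 * 45 * 0.29
F = 300.1 N


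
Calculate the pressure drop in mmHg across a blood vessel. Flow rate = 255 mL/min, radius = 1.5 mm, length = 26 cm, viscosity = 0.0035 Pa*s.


dP = 8*mu*L*Q / (pi*r^4)
Q = 255 mL/min = 4.25e-06 m^3/s
dP = 1945.38 Pa = 1945.38 / 133.322 mmHg = 14.59 mmHg


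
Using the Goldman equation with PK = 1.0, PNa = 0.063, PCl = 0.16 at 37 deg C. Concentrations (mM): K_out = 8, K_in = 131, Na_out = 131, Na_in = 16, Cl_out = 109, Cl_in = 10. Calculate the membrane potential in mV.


Vm = (RT/F)*ln((PK*Ko + PNa*Nao + PCl*Cli)/(PK*Ki + PNa*Nai + PCl*Clo))
Numer = 17.853, Denom = 149.448
Vm = -56.79 mV


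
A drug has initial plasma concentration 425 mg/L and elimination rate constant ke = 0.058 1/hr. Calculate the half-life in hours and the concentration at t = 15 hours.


t_half = ln(2) / ke = 0.693147 / 0.058 = 11.95 hr
C(t) = C0 * exp(-ke*t) = 425 * exp(-0.058*15)
C(15) = 178.1 mg/L


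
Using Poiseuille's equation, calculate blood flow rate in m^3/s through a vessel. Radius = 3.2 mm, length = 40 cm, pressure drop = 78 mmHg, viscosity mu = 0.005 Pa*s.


Q = pi*r^4*dP / (8*mu*L)
r = 0.0032 m, L = 0.4 m
dP = 78 mmHg = 10399.116 Pa
Q = 2.1410e-04 m^3/s


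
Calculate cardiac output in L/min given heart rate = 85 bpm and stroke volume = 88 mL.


CO = HR * SV
CO = 85 * 88 / 1000
CO = 7.48 L/min


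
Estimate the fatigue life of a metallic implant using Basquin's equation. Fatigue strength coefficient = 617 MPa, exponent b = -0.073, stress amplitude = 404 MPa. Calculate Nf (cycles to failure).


sigma_a = sigma_f' * (2Nf)^b
2Nf = (sigma_a/sigma_f')^(1/b)
2Nf = (404/617)^(1/-0.073)
2Nf = 330.54464
Nf = 165.3


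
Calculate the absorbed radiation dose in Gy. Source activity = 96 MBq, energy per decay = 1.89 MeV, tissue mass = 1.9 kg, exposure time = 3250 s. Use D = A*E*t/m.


A = 96 MBq = 9.6000e+07 Bq
E = 1.89 MeV = 3.02778e-13 J
D = A*E*t/m = 9.6000e+07*3.02778e-13*3250/1.9
D = 0.04972 Gy


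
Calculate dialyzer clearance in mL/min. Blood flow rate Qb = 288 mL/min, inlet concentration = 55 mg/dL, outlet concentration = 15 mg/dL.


K = Qb * (Cb_in - Cb_out) / Cb_in
K = 288 * (55 - 15) / 55
K = 209.5 mL/min


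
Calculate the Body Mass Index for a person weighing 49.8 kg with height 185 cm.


BMI = weight / height^2
height = 185 cm = 1.85 m
BMI = 49.8 / 1.85^2
BMI = 14.55 kg/m^2


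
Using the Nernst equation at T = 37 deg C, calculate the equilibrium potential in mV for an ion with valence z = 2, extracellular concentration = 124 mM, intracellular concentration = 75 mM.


E = (RT/(zF)) * ln(C_out/C_in)
T = 37 + 273.15 = 310.15 K
E = (8.314 * 310.15 / (2 * 96485)) * ln(124/75)
E = 6.719 mV


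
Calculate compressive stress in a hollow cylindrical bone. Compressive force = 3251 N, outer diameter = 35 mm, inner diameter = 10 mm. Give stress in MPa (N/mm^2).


A = pi*(r_o^2 - r_i^2)
r_o = 17.5 mm, r_i = 5 mm
A = 883.573 mm^2
sigma = F/A = 3251 / 883.573
sigma = 3.679 MPa


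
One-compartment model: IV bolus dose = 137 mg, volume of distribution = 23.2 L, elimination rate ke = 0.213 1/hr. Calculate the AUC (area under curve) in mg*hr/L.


C0 = Dose/Vd = 137/23.2 = 5.90517 mg/L
AUC = C0/ke = 5.90517/0.213
AUC = 27.72 mg*hr/L


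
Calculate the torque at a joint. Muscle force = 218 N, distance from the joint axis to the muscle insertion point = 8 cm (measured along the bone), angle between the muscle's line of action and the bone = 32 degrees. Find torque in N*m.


Torque = F * d * sin(theta)   (moment arm = d*sin(theta))
d = 8 cm = 0.08 m
Torque = 218 * 0.08 * sin(32)
Torque = 9.242 N*m


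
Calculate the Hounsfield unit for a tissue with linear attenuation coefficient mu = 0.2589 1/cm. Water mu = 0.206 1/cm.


HU = ((mu_tissue - mu_water) / mu_water) * 1000
HU = ((0.2589 - 0.206) / 0.206) * 1000
HU = 256.8


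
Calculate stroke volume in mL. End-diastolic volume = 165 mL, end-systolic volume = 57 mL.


SV = EDV - ESV
SV = 165 - 57
SV = 108 mL


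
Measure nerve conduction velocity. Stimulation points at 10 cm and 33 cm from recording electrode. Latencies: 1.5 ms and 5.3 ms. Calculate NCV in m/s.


Distance = (33 - 10) / 100 = 0.23 m
dt = (5.3 - 1.5) / 1000 = 0.0038 s
NCV = dist / dt = 60.53 m/s


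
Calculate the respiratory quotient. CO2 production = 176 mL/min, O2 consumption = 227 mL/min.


RQ = VCO2 / VO2
RQ = 176 / 227
RQ = 0.7753


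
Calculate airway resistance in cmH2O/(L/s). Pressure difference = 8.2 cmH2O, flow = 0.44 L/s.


R = dP / flow
R = 8.2 / 0.44
R = 18.64 cmH2O/(L/s)


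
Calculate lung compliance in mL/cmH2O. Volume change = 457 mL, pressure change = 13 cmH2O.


C = dV / dP
C = 457 / 13
C = 35.15 mL/cmH2O


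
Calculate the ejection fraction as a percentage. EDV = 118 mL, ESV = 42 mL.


SV = EDV - ESV = 118 - 42 = 76 mL
EF = SV/EDV * 100 = 76/118 * 100
EF = 64.41%


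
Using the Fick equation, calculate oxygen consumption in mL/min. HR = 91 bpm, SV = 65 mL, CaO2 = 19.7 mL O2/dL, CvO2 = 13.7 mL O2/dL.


CO = HR*SV = 91*65/1000 = 5.915 L/min
a-v O2 diff = 19.7 - 13.7 = 6 mL/dL
VO2 = CO * (CaO2-CvO2) * 10 dL/L
VO2 = 5.915 * 6 * 10
VO2 = 354.9 mL/min


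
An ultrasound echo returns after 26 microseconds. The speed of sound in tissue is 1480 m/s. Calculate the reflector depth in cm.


depth = c * t / 2
t = 26 us = 2.6000e-05 s
depth = 1480 * 2.6000e-05 / 2
depth = 0.01924 m = 1.924 cm


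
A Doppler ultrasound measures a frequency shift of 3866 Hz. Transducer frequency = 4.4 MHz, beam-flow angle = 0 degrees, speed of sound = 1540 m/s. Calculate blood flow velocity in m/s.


v = fd * c / (2 * f0 * cos(theta))
v = 3866 * 1540 / (2 * 4.4000e+06 * cos(0))
v = 0.6765 m/s


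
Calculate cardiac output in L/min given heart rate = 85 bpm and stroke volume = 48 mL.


CO = HR * SV
CO = 85 * 48 / 1000
CO = 4.08 L/min


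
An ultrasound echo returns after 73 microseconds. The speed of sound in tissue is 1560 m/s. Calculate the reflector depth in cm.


depth = c * t / 2
t = 73 us = 7.3000e-05 s
depth = 1560 * 7.3000e-05 / 2
depth = 0.05694 m = 5.694 cm


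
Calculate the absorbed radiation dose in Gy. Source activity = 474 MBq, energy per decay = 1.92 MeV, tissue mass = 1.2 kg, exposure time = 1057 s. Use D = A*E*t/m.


A = 474 MBq = 4.7400e+08 Bq
E = 1.92 MeV = 3.07584e-13 J
D = A*E*t/m = 4.7400e+08*3.07584e-13*1057/1.2
D = 0.1284 Gy


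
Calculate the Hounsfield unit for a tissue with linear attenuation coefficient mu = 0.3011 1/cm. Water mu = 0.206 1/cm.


HU = ((mu_tissue - mu_water) / mu_water) * 1000
HU = ((0.3011 - 0.206) / 0.206) * 1000
HU = 461.7


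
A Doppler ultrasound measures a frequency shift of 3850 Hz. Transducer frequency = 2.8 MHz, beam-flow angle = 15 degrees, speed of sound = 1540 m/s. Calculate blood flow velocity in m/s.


v = fd * c / (2 * f0 * cos(theta))
v = 3850 * 1540 / (2 * 2.8000e+06 * cos(15))
v = 1.096 m/s


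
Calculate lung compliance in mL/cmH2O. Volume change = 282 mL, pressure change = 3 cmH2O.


C = dV / dP
C = 282 / 3
C = 94 mL/cmH2O


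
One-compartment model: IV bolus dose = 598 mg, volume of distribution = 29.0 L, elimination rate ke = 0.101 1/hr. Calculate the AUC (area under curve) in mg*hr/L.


C0 = Dose/Vd = 598/29.0 = 20.6207 mg/L
AUC = C0/ke = 20.6207/0.101
AUC = 204.2 mg*hr/L


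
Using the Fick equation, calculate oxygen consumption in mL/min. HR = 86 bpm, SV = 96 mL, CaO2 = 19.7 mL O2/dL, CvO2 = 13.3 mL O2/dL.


CO = HR*SV = 86*96/1000 = 8.256 L/min
a-v O2 diff = 19.7 - 13.3 = 6.4 mL/dL
VO2 = CO * (CaO2-CvO2) * 10 dL/L
VO2 = 8.256 * 6.4 * 10
VO2 = 528.4 mL/min


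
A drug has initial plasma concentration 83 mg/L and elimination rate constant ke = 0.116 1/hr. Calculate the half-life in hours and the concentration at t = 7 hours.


t_half = ln(2) / ke = 0.693147 / 0.116 = 5.975 hr
C(t) = C0 * exp(-ke*t) = 83 * exp(-0.116*7)
C(7) = 36.85 mg/L


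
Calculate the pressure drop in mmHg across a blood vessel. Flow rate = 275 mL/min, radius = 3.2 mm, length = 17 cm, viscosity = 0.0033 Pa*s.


dP = 8*mu*L*Q / (pi*r^4)
Q = 275 mL/min = 4.58333e-06 m^3/s
dP = 62.4431 Pa = 62.4431 / 133.322 mmHg = 0.4684 mmHg


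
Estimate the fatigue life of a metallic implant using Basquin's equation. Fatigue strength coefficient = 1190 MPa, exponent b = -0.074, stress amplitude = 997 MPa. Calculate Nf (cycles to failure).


sigma_a = sigma_f' * (2Nf)^b
2Nf = (sigma_a/sigma_f')^(1/b)
2Nf = (997/1190)^(1/-0.074)
2Nf = 10.927929
Nf = 5.464


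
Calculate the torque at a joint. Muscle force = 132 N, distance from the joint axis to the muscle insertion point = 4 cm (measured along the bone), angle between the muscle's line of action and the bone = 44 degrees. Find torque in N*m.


Torque = F * d * sin(theta)   (moment arm = d*sin(theta))
d = 4 cm = 0.04 m
Torque = 132 * 0.04 * sin(44)
Torque = 3.668 N*m


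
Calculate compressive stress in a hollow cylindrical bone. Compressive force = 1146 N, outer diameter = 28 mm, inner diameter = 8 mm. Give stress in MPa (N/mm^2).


A = pi*(r_o^2 - r_i^2)
r_o = 14 mm, r_i = 4 mm
A = 565.487 mm^2
sigma = F/A = 1146 / 565.487
sigma = 2.027 MPa


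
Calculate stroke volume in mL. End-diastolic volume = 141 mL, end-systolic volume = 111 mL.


SV = EDV - ESV
SV = 141 - 111
SV = 30 mL


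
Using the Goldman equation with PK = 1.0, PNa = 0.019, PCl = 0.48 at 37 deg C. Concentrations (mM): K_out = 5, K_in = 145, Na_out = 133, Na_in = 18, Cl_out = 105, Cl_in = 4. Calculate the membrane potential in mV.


Vm = (RT/F)*ln((PK*Ko + PNa*Nao + PCl*Cli)/(PK*Ki + PNa*Nai + PCl*Clo))
Numer = 9.447, Denom = 195.742
Vm = -81.01 mV


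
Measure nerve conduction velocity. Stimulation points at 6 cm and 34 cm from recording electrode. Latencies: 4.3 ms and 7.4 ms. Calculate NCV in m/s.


Distance = (34 - 6) / 100 = 0.28 m
dt = (7.4 - 4.3) / 1000 = 0.0031 s
NCV = dist / dt = 90.32 m/s
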